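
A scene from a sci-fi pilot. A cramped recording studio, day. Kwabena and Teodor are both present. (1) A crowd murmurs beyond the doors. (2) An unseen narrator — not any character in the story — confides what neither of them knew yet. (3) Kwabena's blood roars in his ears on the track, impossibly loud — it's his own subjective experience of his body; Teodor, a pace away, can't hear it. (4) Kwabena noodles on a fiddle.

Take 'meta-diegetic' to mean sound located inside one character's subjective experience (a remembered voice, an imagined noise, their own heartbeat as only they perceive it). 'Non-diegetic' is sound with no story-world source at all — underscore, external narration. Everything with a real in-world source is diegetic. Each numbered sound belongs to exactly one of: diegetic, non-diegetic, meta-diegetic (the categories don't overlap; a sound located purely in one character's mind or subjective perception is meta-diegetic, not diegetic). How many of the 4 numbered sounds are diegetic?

Sound (1): a crowd is part of the location's real environment, so diegetic.
(2) the narrator exists outside the story world, addressing only the audience → non-diegetic.
(3) is meta-diegetic: point-of-audition from inside Kwabena's body; not a sound in the room.
Sound (4): the instrument and the performer are both in the scene, so diegetic.
So 2 of the 4 are diegetic: (1), (4).

2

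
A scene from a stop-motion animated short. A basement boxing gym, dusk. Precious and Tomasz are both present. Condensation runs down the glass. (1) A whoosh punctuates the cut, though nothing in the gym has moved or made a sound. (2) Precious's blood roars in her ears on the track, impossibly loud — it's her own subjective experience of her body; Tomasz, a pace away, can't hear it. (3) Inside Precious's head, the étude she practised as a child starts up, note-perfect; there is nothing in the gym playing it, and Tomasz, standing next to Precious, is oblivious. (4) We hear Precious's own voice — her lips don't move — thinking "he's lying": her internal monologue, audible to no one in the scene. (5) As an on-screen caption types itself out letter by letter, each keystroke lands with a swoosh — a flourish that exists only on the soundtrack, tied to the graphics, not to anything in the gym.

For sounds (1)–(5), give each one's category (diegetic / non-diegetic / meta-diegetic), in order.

non-diegetic, meta-diegetic, meta-diegetic, meta-diegetic, non-diegetic

(1) is non-diegetic: nothing in the scene produces it; it's an accent added for the audience.
(2) point-of-audition from inside Precious's body; not a sound in the room → meta-diegetic.
(3) is meta-diegetic: the music is a memory playing inside Precious's mind alone; no real-world source, Tomasz can't hear it.
(4) is meta-diegetic: Precious's thought-voice: a private mental sound no other character can hear.
(5) it accompanies on-screen graphics, not anything inside the story world → non-diegetic.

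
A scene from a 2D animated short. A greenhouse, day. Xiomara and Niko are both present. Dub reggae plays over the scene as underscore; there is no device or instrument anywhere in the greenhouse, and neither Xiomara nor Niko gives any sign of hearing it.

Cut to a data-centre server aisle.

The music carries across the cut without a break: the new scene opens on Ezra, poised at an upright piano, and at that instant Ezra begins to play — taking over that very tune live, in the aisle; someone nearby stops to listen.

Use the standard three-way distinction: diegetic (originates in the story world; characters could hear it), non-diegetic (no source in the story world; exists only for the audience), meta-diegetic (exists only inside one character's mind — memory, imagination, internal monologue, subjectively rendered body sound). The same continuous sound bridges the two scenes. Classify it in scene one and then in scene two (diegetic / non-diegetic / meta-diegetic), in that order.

Scene one: there's no in-world source anywhere and no character hears it — underscore for the audience only → non-diegetic.
Scene two: from the moment Ezra starts playing, the tune is being performed on an upright piano inside the story world and another character hears it → diegetic.

non-diegetic, diegetic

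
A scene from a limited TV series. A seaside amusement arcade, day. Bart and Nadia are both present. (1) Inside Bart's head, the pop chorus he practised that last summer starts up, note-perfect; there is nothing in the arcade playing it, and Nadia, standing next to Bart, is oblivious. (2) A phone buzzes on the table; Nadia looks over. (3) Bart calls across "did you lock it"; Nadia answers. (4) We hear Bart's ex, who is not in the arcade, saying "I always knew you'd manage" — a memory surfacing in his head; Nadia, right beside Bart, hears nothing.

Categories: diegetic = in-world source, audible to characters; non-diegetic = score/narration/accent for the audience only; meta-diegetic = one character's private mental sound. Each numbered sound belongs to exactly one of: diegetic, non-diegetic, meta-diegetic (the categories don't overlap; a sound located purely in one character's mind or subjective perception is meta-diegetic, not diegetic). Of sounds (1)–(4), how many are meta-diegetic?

2

Sound (1): the music is a memory playing inside Bart's mind alone; no real-world source, Nadia can't hear it, so meta-diegetic.
Sound (2): a phone is a real object/event in the scene's world, so diegetic.
(3) is diegetic: spoken by a character present in the story world.
Sound (4): a remembered line, private to Bart — not present in the room, not audible to Nadia, so meta-diegetic.
So 2 of the 4 are meta-diegetic: (1), (4).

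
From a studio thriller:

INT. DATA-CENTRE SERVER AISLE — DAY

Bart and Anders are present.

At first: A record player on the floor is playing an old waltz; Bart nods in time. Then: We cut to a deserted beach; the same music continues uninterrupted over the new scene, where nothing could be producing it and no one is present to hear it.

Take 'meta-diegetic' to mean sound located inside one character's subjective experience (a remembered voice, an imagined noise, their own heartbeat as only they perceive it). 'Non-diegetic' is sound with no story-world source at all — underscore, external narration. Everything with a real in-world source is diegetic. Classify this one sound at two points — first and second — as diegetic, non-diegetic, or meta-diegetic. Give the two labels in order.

First: a record player is a real in-scene source and Bart reacts to it → diegetic.
Second: there is no longer any in-world source and no one can hear it — it has become underscore → non-diegetic.

diegetic, non-diegetic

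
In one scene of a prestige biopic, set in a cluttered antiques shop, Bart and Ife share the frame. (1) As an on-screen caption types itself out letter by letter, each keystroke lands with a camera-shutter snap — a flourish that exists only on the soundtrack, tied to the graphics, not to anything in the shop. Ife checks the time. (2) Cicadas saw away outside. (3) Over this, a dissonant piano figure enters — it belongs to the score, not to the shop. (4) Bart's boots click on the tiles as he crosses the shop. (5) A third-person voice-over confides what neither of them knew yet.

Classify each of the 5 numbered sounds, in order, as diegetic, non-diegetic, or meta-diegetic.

(1) sound married to a title/caption — outside the diegesis by definition → non-diegetic.
(2) it's the actual ambient sound of the location → diegetic.
(3) is non-diegetic: score with no on-screen or off-screen source; it exists for the audience alone.
Sound (4): it's the physical sound of Bart moving in the space, so diegetic.
Sound (5): commentary laid over the scene from outside the fiction, so non-diegetic.

non-diegetic, diegetic, non-diegetic, diegetic, non-diegetic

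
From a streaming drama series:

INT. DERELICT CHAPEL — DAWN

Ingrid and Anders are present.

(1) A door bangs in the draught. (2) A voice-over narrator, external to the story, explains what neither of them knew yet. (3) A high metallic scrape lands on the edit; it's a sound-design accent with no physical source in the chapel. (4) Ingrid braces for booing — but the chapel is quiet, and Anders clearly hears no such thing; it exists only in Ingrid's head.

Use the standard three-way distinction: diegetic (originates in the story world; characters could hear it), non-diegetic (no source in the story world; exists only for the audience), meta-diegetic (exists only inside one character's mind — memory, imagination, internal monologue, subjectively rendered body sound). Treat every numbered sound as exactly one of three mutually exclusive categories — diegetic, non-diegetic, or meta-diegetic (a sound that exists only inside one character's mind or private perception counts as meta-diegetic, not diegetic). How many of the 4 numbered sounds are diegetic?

1

(1) is diegetic: a door is a real object/event in the scene's world.
(2) commentary laid over the scene from outside the fiction → non-diegetic.
(3) is non-diegetic: it's a sound-design accent with no in-world source; no one in the scene can hear it.
Sound (4): subjective to Ingrid: the chapel is silent and Anders hears nothing, so meta-diegetic.
So 1 of the 4 is diegetic: (1).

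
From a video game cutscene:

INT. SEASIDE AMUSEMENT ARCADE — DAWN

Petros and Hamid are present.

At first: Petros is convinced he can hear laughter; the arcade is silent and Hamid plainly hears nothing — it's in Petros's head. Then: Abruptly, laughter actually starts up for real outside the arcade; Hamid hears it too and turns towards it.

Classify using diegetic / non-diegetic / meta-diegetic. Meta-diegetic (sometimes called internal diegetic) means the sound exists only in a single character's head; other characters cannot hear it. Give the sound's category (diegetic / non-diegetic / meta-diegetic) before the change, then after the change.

Before the change: only Petros 'hears' it — imagined, in his mind → meta-diegetic.
After the change: now there's a real external source and Hamid hears it too — in the story world → diegetic.

meta-diegetic, diegetic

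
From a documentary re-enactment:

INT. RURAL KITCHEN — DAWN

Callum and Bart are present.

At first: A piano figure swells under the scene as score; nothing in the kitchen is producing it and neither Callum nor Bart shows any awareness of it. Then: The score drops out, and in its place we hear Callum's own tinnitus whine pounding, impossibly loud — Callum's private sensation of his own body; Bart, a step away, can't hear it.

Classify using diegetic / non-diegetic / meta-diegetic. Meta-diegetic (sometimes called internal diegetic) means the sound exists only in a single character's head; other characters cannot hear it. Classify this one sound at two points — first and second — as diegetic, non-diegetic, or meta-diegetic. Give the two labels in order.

First: underscore with no in-world source, inaudible to the characters → non-diegetic.
Second: the body sound is Callum's subjective perception alone — Bart can't hear it → meta-diegetic.

non-diegetic, meta-diegetic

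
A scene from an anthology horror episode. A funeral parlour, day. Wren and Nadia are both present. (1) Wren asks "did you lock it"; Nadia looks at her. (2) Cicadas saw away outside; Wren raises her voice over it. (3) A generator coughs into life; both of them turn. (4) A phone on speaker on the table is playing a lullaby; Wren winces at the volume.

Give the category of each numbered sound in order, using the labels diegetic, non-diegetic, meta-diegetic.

diegetic, diegetic, diegetic, diegetic

(1) spoken by a character present in the story world → diegetic.
(2) ambient/room sound belonging to the story's physical space → diegetic.
(3) an in-world source (a generator); characters could hear it → diegetic.
(4) is diegetic: source music from a phone on speaker, which exists in the story world.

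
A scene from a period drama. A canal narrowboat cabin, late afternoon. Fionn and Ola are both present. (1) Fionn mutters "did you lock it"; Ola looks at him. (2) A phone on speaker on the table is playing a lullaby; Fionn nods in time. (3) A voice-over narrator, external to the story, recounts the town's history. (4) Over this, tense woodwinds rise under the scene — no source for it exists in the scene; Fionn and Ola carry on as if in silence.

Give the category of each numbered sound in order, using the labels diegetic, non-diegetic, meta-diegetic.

diegetic, diegetic, non-diegetic, non-diegetic

Sound (1): spoken by a character present in the story world, so diegetic.
(2) source music from a phone on speaker, which exists in the story world → diegetic.
(3) external voice-over — not a character, not heard by anyone in the scene → non-diegetic.
(4) score with no on-screen or off-screen source; it exists for the audience alone → non-diegetic.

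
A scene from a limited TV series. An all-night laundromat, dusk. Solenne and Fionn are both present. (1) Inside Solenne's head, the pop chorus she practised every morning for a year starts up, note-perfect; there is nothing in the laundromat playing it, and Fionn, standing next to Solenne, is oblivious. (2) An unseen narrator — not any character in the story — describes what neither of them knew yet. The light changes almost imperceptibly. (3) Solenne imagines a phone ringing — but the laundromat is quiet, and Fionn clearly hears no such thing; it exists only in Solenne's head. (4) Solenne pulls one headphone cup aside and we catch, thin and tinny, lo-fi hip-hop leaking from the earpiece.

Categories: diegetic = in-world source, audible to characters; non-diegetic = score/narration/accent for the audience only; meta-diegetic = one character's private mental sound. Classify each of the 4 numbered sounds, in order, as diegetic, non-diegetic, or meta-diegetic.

meta-diegetic, non-diegetic, meta-diegetic, diegetic

(1) the music is a memory playing inside Solenne's mind alone; no real-world source, Fionn can't hear it → meta-diegetic.
(2) external voice-over — not a character, not heard by anyone in the scene → non-diegetic.
(3) subjective to Solenne: the laundromat is silent and Fionn hears nothing → meta-diegetic.
(4) the headphones are an on-screen source → diegetic.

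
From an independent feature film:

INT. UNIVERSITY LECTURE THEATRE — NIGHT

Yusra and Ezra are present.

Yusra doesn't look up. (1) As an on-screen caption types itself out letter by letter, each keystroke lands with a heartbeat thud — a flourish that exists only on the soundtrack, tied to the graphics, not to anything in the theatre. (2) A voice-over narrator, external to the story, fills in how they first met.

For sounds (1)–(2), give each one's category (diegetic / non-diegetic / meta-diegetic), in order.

(1) sound married to a title/caption — outside the diegesis by definition → non-diegetic.
(2) is non-diegetic: external voice-over — not a character, not heard by anyone in the scene.

non-diegetic, non-diegetic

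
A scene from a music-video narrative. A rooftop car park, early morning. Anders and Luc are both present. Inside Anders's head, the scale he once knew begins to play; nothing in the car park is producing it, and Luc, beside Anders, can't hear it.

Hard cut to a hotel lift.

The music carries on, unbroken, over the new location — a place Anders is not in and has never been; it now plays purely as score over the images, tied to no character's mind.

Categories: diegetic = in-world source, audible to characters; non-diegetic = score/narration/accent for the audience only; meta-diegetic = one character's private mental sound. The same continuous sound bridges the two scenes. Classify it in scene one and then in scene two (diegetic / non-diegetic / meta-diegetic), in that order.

meta-diegetic, non-diegetic

Scene one: the music exists only inside Anders's mind; Luc can't hear it → meta-diegetic.
Scene two: it's detached from Anders entirely and plays over unrelated images with no in-world source — conventional underscore → non-diegetic.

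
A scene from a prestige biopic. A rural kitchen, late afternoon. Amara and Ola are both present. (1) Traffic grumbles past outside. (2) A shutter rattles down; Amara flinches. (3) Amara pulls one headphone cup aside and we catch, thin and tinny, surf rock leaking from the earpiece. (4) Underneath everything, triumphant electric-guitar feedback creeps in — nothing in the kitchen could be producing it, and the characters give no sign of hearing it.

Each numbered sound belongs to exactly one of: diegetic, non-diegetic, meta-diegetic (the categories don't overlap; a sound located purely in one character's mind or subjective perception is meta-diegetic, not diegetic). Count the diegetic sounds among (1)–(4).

(1) it's the actual ambient sound of the location → diegetic.
(2) is diegetic: an in-world source (a shutter); characters could hear it.
(3) is diegetic: it's leaking from a physical pair of headphones in the scene.
Sound (4): it has no source in the story world and no character can hear it — it's underscore, so non-diegetic.
Diegetic: (1), (2), (3) — that's 3.

3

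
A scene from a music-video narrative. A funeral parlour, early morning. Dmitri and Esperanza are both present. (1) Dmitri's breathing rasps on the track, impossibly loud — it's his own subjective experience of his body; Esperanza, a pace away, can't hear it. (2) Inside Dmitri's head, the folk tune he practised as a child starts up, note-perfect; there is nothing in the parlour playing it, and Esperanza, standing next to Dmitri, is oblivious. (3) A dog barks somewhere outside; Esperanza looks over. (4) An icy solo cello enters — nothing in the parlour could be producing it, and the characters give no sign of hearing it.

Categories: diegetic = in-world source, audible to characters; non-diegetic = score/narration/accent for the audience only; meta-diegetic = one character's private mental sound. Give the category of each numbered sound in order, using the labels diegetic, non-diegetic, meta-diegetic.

meta-diegetic, meta-diegetic, diegetic, non-diegetic

Sound (1): point-of-audition from inside Dmitri's body; not a sound in the room, so meta-diegetic.
(2) the music is a memory playing inside Dmitri's mind alone; no real-world source, Esperanza can't hear it → meta-diegetic.
(3) an in-world source (a dog); characters could hear it → diegetic.
Sound (4): score with no on-screen or off-screen source; it exists for the audience alone, so non-diegetic.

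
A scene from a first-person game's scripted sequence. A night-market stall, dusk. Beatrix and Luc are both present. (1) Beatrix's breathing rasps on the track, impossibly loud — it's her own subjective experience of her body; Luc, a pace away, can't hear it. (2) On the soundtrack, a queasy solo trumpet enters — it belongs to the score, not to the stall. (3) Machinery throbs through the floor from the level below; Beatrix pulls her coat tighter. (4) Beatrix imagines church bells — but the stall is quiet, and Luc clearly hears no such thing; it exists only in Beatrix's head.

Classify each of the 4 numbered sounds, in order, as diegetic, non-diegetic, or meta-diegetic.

(1) it's Beatrix's internal bodily sensation rendered as sound; only Beatrix 'hears' it → meta-diegetic.
(2) is non-diegetic: score with no on-screen or off-screen source; it exists for the audience alone.
Sound (3): it's the actual ambient sound of the location, so diegetic.
(4) is meta-diegetic: subjective to Beatrix: the stall is silent and Luc hears nothing.

meta-diegetic, non-diegetic, diegetic, meta-diegetic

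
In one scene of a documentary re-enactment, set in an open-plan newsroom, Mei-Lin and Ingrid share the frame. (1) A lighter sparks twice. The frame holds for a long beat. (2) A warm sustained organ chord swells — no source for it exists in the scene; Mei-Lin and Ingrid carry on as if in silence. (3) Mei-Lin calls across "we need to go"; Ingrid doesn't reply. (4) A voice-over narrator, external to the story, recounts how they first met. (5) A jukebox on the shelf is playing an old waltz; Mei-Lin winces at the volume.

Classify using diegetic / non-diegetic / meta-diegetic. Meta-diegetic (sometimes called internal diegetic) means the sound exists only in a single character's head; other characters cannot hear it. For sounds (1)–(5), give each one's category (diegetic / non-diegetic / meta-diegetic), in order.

(1) the sound comes from a lighter physically present in the location → diegetic.
(2) is non-diegetic: nothing in the newsroom produces it and the characters don't hear it — pure soundtrack.
(3) spoken by a character present in the story world → diegetic.
(4) external voice-over — not a character, not heard by anyone in the scene → non-diegetic.
(5) the music comes from an on-screen device that Mei-Lin responds to → diegetic.

diegetic, non-diegetic, diegetic, non-diegetic, diegetic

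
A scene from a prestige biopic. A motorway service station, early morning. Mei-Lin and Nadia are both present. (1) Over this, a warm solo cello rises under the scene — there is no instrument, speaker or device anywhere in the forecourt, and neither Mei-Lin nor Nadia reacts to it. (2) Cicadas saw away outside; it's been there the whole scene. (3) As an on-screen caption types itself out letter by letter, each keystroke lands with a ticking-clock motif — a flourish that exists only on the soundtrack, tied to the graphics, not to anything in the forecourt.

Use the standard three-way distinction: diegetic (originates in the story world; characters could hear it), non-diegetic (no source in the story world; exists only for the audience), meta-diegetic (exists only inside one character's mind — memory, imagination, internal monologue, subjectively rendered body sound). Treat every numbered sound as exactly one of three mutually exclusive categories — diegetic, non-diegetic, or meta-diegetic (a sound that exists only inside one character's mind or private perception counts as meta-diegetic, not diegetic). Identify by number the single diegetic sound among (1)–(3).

Sound (1): it has no source in the story world and no character can hear it — it's underscore, so non-diegetic.
(2) is diegetic: cicadas is part of the location's real environment.
(3) is non-diegetic: it accompanies on-screen graphics, not anything inside the story world.
Only (2) is diegetic.

2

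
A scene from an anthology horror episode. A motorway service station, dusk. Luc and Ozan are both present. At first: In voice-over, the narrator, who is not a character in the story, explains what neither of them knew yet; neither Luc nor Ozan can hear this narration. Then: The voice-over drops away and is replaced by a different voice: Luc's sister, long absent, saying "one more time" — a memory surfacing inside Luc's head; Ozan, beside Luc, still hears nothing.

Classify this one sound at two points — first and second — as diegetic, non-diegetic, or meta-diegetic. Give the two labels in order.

non-diegetic, meta-diegetic

First: the external narrator addresses only the audience — outside the story world → non-diegetic.
Second: the replacement voice is a memory inside Luc's mind specifically → meta-diegetic.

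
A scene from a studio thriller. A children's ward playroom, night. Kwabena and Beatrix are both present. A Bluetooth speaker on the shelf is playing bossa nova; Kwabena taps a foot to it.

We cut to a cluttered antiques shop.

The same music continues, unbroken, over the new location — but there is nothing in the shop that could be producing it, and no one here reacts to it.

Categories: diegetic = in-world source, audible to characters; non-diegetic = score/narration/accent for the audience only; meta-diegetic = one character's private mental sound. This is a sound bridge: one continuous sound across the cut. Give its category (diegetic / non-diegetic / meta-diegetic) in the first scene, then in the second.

diegetic, non-diegetic

Scene one: a Bluetooth speaker is an on-screen source and Kwabena reacts to it → diegetic.
Scene two: there is no source in the shop and no one hears it — it's now underscore → non-diegetic.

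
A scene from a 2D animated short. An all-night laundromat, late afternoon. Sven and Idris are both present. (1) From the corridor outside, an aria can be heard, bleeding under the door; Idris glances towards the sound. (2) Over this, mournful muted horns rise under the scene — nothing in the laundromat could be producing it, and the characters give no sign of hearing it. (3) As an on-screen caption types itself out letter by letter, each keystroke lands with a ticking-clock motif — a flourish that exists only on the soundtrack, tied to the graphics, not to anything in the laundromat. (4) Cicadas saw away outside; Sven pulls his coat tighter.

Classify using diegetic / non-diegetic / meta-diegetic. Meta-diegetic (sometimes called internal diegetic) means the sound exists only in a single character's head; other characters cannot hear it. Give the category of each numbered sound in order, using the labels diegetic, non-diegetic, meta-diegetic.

diegetic, non-diegetic, non-diegetic, diegetic

(1) it's coming from the corridor outside — a location within the story world — and Idris reacts → diegetic.
Sound (2): score with no on-screen or off-screen source; it exists for the audience alone, so non-diegetic.
(3) it accompanies on-screen graphics, not anything inside the story world → non-diegetic.
Sound (4): cicadas is part of the location's real environment, so diegetic.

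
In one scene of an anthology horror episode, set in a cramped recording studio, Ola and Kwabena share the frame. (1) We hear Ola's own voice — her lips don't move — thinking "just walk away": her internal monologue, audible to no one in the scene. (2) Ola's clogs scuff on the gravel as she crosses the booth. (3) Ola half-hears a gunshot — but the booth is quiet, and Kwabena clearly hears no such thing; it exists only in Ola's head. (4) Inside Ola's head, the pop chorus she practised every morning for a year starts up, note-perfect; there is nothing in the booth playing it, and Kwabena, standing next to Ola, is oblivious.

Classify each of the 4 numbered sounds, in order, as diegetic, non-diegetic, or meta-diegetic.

Sound (1): it's Ola's unspoken thought, heard only by the audience via her subjectivity, so meta-diegetic.
Sound (2): a character's body making contact with the set — an in-world sound, so diegetic.
(3) Ola alone 'hears' it — an imagined sound, not present in the space → meta-diegetic.
(4) is meta-diegetic: remembered music, private to Ola — Kwabena is oblivious because it isn't in the room.

meta-diegetic, diegetic, meta-diegetic, meta-diegetic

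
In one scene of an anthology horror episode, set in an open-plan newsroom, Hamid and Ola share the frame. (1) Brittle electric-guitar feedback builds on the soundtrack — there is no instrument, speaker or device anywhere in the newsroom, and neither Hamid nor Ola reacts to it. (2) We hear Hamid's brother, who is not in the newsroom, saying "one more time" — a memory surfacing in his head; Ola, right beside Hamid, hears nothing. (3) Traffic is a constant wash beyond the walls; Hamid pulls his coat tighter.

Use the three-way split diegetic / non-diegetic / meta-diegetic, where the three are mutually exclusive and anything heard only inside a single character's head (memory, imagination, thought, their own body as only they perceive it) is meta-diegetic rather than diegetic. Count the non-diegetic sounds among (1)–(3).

(1) is non-diegetic: nothing in the newsroom produces it and the characters don't hear it — pure soundtrack.
(2) the voice is a memory playing only inside Hamid's mind; Ola can't hear it → meta-diegetic.
Sound (3): ambient/room sound belonging to the story's physical space, so diegetic.
Non-diegetic: (1) — that's 1.

1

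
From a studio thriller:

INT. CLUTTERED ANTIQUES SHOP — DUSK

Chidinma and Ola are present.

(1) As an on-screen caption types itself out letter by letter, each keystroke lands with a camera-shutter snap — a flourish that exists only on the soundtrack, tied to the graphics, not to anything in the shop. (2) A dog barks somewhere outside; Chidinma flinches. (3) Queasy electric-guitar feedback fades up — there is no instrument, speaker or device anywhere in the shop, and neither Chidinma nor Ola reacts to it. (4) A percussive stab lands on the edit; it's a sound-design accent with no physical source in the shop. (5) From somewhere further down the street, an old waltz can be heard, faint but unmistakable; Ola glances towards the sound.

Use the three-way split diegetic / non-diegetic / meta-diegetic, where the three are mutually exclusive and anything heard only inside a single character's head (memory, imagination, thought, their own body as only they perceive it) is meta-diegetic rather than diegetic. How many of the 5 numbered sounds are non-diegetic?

(1) is non-diegetic: it accompanies on-screen graphics, not anything inside the story world.
Sound (2): the sound comes from a dog physically present in the location, so diegetic.
(3) is non-diegetic: score with no on-screen or off-screen source; it exists for the audience alone.
(4) nothing in the scene produces it; it's an accent added for the audience → non-diegetic.
(5) off-screen diegetic: the source is out of frame but still in the story's space → diegetic.
So 3 of the 5 are non-diegetic: (1), (3), (4).

3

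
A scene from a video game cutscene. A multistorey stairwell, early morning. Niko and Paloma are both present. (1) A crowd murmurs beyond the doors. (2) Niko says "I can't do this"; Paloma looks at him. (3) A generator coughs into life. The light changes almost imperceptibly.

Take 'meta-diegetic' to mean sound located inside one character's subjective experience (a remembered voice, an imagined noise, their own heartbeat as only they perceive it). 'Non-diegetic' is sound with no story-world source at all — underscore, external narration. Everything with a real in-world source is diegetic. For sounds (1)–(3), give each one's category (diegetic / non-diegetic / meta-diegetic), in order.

diegetic, diegetic, diegetic

(1) ambient/room sound belonging to the story's physical space → diegetic.
Sound (2): spoken by a character present in the story world, so diegetic.
(3) the sound comes from a generator physically present in the location → diegetic.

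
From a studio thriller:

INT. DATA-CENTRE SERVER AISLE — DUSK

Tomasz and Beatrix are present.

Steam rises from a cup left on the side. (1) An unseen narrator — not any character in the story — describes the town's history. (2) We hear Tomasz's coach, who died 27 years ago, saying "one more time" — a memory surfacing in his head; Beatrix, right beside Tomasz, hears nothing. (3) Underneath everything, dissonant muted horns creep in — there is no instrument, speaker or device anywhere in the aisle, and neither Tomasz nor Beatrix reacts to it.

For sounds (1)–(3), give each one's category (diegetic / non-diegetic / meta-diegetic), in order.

non-diegetic, meta-diegetic, non-diegetic

(1) is non-diegetic: the narrator exists outside the story world, addressing only the audience.
(2) the voice is a memory playing only inside Tomasz's mind; Beatrix can't hear it → meta-diegetic.
(3) is non-diegetic: score with no on-screen or off-screen source; it exists for the audience alone.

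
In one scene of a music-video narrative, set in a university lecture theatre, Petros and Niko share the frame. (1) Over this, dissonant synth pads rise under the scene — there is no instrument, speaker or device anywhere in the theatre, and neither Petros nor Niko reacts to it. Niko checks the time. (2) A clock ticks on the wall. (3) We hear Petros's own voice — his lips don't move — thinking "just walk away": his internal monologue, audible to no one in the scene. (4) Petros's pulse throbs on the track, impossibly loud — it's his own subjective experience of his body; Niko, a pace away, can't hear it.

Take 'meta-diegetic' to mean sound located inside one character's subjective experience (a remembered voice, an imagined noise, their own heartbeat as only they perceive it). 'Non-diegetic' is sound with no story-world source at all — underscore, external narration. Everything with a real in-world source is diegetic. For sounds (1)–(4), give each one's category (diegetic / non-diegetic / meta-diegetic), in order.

non-diegetic, diegetic, meta-diegetic, meta-diegetic

Sound (1): it has no source in the story world and no character can hear it — it's underscore, so non-diegetic.
(2) is diegetic: a clock is a real object/event in the scene's world.
(3) is meta-diegetic: it's Petros's unspoken thought, heard only by the audience via his subjectivity.
(4) is meta-diegetic: point-of-audition from inside Petros's body; not a sound in the room.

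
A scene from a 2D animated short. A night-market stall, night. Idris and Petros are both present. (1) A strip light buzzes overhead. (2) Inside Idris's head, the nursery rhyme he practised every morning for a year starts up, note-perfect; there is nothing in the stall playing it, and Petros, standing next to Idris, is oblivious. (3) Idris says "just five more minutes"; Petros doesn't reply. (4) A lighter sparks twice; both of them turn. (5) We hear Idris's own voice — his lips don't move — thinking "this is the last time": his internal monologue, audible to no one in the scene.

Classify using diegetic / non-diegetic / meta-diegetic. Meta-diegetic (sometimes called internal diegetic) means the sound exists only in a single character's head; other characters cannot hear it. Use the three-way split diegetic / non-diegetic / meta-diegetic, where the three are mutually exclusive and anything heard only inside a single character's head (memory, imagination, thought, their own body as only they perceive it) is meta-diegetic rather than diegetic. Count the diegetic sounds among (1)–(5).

(1) is diegetic: it's the actual ambient sound of the location.
(2) the music is a memory playing inside Idris's mind alone; no real-world source, Petros can't hear it → meta-diegetic.
(3) is diegetic: Idris is a character speaking aloud in the scene.
(4) the sound comes from a lighter physically present in the location → diegetic.
(5) is meta-diegetic: it's Idris's unspoken thought, heard only by the audience via his subjectivity.
So 3 of the 5 are diegetic: (1), (3), (4).

3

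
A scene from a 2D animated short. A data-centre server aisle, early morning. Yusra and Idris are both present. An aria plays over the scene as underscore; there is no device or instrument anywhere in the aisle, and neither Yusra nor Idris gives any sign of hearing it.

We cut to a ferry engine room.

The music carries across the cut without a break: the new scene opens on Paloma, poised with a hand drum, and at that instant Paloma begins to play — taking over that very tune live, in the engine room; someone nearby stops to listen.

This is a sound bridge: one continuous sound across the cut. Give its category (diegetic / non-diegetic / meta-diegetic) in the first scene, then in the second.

Scene one: there's no in-world source anywhere and no character hears it — underscore for the audience only → non-diegetic.
Scene two: from the moment Paloma starts playing, the tune is being performed on a hand drum inside the story world and another character hears it → diegetic.

non-diegetic, diegetic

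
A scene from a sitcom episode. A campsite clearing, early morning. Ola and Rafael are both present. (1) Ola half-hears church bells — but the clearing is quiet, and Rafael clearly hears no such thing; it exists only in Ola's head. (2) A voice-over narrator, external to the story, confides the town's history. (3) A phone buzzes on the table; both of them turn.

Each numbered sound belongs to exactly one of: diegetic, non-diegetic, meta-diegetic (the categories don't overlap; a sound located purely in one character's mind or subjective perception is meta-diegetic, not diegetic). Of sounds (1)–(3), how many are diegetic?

1

(1) is meta-diegetic: the sound is imagined by Ola; nothing in the story world is producing it and Rafael can't hear it.
(2) is non-diegetic: external voice-over — not a character, not heard by anyone in the scene.
(3) is diegetic: a phone is a real object/event in the scene's world.
So 1 of the 3 is diegetic: (3).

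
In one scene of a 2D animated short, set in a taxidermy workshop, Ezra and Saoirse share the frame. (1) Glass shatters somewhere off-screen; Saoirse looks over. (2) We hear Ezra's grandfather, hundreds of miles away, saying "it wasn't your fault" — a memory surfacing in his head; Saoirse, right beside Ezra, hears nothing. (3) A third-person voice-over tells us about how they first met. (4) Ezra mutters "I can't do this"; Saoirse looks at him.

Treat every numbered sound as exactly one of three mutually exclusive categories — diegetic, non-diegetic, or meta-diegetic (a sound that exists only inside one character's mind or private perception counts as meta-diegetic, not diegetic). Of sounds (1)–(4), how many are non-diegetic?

Sound (1): an in-world source (glass); characters could hear it, so diegetic.
(2) a remembered line, private to Ezra — not present in the room, not audible to Saoirse → meta-diegetic.
Sound (3): the narrator exists outside the story world, addressing only the audience, so non-diegetic.
(4) is diegetic: spoken by a character present in the story world.
So 1 of the 4 is non-diegetic: (3).

1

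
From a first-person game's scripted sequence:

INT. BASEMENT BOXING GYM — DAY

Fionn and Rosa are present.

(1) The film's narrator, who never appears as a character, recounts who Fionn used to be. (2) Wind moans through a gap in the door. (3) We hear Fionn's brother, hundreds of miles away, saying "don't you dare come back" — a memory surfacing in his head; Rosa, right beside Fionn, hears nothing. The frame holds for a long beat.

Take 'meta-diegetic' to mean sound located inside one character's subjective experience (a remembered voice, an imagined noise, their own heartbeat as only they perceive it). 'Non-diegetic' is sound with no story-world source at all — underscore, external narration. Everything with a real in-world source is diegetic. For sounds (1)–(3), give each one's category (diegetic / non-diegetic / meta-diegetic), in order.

non-diegetic, diegetic, meta-diegetic

(1) is non-diegetic: the narrator exists outside the story world, addressing only the audience.
(2) it's the actual ambient sound of the location → diegetic.
Sound (3): the voice is a memory playing only inside Fionn's mind; Rosa can't hear it, so meta-diegetic.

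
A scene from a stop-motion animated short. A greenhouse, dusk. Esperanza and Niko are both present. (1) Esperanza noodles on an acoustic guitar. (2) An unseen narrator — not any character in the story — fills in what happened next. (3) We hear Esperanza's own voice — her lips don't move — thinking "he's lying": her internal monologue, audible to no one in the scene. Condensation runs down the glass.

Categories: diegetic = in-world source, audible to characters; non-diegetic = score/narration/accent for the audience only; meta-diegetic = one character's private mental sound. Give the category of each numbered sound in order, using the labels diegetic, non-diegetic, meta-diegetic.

(1) is diegetic: a character is playing an acoustic guitar on screen.
(2) commentary laid over the scene from outside the fiction → non-diegetic.
(3) internal monologue — inside Esperanza's mind, not spoken into the scene → meta-diegetic.

diegetic, non-diegetic, meta-diegetic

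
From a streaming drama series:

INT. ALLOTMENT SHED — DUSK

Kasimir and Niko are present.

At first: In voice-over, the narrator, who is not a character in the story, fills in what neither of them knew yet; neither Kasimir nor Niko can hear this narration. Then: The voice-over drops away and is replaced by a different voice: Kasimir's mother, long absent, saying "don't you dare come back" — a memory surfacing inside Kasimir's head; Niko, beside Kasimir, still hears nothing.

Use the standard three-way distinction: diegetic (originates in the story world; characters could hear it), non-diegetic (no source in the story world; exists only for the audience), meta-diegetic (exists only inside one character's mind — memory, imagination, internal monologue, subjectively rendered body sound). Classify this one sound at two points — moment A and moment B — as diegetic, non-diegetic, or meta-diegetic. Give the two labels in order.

Moment A: the external narrator addresses only the audience — outside the story world → non-diegetic.
Moment B: the replacement voice is a memory inside Kasimir's mind specifically → meta-diegetic.

non-diegetic, meta-diegetic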